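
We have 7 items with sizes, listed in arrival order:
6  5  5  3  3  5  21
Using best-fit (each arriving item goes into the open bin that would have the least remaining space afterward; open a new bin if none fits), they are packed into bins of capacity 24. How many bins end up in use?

  6 → bin 1 (new)  [load 6/24]
  5 → bin 1  [load 11/24]
  5 → bin 1  [load 16/24]
  3 → bin 1  [load 19/24]
  3 → bin 1  [load 22/24]
  5 → bin 2 (new)  [load 5/24]
  21 → bin 3 (new)  [load 21/24]
3 bins opened.

3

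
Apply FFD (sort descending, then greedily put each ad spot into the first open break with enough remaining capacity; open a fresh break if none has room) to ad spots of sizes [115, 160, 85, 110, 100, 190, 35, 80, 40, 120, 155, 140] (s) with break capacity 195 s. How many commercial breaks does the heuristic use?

Sorted descending: 190, 160, 155, 140, 120, 115, 110, 100, 85, 80, 40, 35.
  190 → break 1 (new)  [load 190/195]
  160 → break 2 (new)  [load 160/195]
  155 → break 3 (new)  [load 155/195]
  140 → break 4 (new)  [load 140/195]
  120 → break 5 (new)  [load 120/195]
  115 → break 6 (new)  [load 115/195]
  110 → break 7 (new)  [load 110/195]
  100 → break 8 (new)  [load 100/195]
  85 → break 7  [load 195/195]
  80 → break 6  [load 195/195]
  40 → break 3  [load 195/195]
  35 → break 2  [load 195/195]
8 commercial breaks opened.

8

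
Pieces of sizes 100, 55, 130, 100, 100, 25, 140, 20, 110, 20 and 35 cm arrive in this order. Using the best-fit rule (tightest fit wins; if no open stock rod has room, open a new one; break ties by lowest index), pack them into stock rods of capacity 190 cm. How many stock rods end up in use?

6

  100 → stock rod 1 (new)  [load 100/190]
  55 → stock rod 1  [load 155/190]
  130 → stock rod 2 (new)  [load 130/190]
  100 → stock rod 3 (new)  [load 100/190]
  100 → stock rod 4 (new)  [load 100/190]
  25 → stock rod 1  [load 180/190]
  140 → stock rod 5 (new)  [load 140/190]
  20 → stock rod 5  [load 160/190]
  110 → stock rod 6 (new)  [load 110/190]
  20 → stock rod 5  [load 180/190]
  35 → stock rod 2  [load 165/190]
6 stock rods opened.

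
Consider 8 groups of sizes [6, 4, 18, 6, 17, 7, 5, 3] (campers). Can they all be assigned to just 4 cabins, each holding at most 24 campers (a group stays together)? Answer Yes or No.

Yes

A valid assignment using 3 cabins:
  cabin 1: 18 + 6 = 24
  cabin 2: 17 + 7 = 24
  cabin 3: 6 + 5 + 4 + 3 = 18
That uses only 3 ≤ 4, so 4 cabins are enough.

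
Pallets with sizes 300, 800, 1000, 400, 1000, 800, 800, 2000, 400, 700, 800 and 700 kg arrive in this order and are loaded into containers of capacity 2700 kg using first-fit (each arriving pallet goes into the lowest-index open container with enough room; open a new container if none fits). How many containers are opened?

  300 → container 1 (new)  [load 300/2700]
  800 → container 1  [load 1100/2700]
  1000 → container 1  [load 2100/2700]
  400 → container 1  [load 2500/2700]
  1000 → container 2 (new)  [load 1000/2700]
  800 → container 2  [load 1800/2700]
  800 → container 2  [load 2600/2700]
  2000 → container 3 (new)  [load 2000/2700]
  400 → container 3  [load 2400/2700]
  700 → container 4 (new)  [load 700/2700]
  800 → container 4  [load 1500/2700]
  700 → container 4  [load 2200/2700]
4 containers opened.

4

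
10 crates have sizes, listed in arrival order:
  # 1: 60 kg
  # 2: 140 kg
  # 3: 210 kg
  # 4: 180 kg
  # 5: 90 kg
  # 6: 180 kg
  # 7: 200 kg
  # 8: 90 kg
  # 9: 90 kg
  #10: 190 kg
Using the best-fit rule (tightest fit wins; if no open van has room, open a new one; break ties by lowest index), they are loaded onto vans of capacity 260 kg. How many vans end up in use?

8

  60 → van 1 (new)  [load 60/260]
  140 → van 1  [load 200/260]
  210 → van 2 (new)  [load 210/260]
  180 → van 3 (new)  [load 180/260]
  90 → van 4 (new)  [load 90/260]
  180 → van 5 (new)  [load 180/260]
  200 → van 6 (new)  [load 200/260]
  90 → van 4  [load 180/260]
  90 → van 7 (new)  [load 90/260]
  190 → van 8 (new)  [load 190/260]
8 vans opened.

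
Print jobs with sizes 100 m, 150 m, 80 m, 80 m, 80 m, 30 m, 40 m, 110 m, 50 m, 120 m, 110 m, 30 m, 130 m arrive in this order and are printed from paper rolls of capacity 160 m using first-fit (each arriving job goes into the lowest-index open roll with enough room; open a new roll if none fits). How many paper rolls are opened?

  100 → roll 1 (new)  [load 100/160]
  150 → roll 2 (new)  [load 150/160]
  80 → roll 3 (new)  [load 80/160]
  80 → roll 3  [load 160/160]
  80 → roll 4 (new)  [load 80/160]
  30 → roll 1  [load 130/160]
  40 → roll 4  [load 120/160]
  110 → roll 5 (new)  [load 110/160]
  50 → roll 5  [load 160/160]
  120 → roll 6 (new)  [load 120/160]
  110 → roll 7 (new)  [load 110/160]
  30 → roll 1  [load 160/160]
  130 → roll 8 (new)  [load 130/160]
8 paper rolls opened.

8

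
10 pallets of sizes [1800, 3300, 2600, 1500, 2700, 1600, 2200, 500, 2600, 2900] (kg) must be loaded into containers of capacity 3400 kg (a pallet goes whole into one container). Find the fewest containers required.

8

Total = 3300 + 2900 + 2700 + 2600 + 2600 + 2200 + 1800 + 1600 + 1500 + 500 = 21700 kg.
Lower bound: ⌈21700/3400⌉ = 7 containers.
A packing using 8 containers:
  container 1: 3300 = 3300
  container 2: 2900 + 500 = 3400
  container 3: 2700 = 2700
  container 4: 2600 = 2600
  container 5: 2600 = 2600
  container 6: 2200 = 2200
  container 7: 1800 + 1600 = 3400
  container 8: 1500 = 1500
No arrangement into 7 containers stays within capacity, so 8 is optimal.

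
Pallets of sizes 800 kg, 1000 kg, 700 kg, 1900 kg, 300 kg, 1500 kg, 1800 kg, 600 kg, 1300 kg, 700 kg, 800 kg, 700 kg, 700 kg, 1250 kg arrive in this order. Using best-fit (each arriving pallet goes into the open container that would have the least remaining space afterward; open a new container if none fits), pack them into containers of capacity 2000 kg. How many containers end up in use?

8

  800 → container 1 (new)  [load 800/2000]
  1000 → container 1  [load 1800/2000]
  700 → container 2 (new)  [load 700/2000]
  1900 → container 3 (new)  [load 1900/2000]
  300 → container 2  [load 1000/2000]
  1500 → container 4 (new)  [load 1500/2000]
  1800 → container 5 (new)  [load 1800/2000]
  600 → container 2  [load 1600/2000]
  1300 → container 6 (new)  [load 1300/2000]
  700 → container 6  [load 2000/2000]
  800 → container 7 (new)  [load 800/2000]
  700 → container 7  [load 1500/2000]
  700 → container 8 (new)  [load 700/2000]
  1250 → container 8  [load 1950/2000]
8 containers opened.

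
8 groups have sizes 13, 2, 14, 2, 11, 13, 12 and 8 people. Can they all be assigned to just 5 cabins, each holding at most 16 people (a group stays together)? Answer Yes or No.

Total = 75 people; ⌈75/16⌉ = 5.
The bound of 5 does not rule out 5, but exhaustive search shows no assignment into 5 cabins of capacity 16 people exists — the minimum is 6.

No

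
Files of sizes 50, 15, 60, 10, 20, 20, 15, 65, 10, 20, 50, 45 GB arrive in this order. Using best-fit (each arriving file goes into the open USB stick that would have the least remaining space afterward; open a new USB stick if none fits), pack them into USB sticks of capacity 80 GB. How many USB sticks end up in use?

6

  50 → USB stick 1 (new)  [load 50/80]
  15 → USB stick 1  [load 65/80]
  60 → USB stick 2 (new)  [load 60/80]
  10 → USB stick 1  [load 75/80]
  20 → USB stick 2  [load 80/80]
  20 → USB stick 3 (new)  [load 20/80]
  15 → USB stick 3  [load 35/80]
  65 → USB stick 4 (new)  [load 65/80]
  10 → USB stick 4  [load 75/80]
  20 → USB stick 3  [load 55/80]
  50 → USB stick 5 (new)  [load 50/80]
  45 → USB stick 6 (new)  [load 45/80]
6 USB sticks opened.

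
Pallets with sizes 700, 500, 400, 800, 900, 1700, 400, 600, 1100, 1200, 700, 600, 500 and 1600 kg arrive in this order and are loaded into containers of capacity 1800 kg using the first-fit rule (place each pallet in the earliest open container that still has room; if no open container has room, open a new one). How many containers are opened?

  700 → container 1 (new)  [load 700/1800]
  500 → container 1  [load 1200/1800]
  400 → container 1  [load 1600/1800]
  800 → container 2 (new)  [load 800/1800]
  900 → container 2  [load 1700/1800]
  1700 → container 3 (new)  [load 1700/1800]
  400 → container 4 (new)  [load 400/1800]
  600 → container 4  [load 1000/1800]
  1100 → container 5 (new)  [load 1100/1800]
  1200 → container 6 (new)  [load 1200/1800]
  700 → container 4  [load 1700/1800]
  600 → container 5  [load 1700/1800]
  500 → container 6  [load 1700/1800]
  1600 → container 7 (new)  [load 1600/1800]
7 containers opened.

7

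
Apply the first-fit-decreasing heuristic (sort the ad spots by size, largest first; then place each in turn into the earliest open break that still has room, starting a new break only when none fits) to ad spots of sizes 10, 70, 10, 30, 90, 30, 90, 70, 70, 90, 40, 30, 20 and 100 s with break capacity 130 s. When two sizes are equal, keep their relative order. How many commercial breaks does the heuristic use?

Sorted descending: 100, 90, 90, 90, 70, 70, 70, 40, 30, 30, 30, 20, 10, 10.
  100 → break 1 (new)  [load 100/130]
  90 → break 2 (new)  [load 90/130]
  90 → break 3 (new)  [load 90/130]
  90 → break 4 (new)  [load 90/130]
  70 → break 5 (new)  [load 70/130]
  70 → break 6 (new)  [load 70/130]
  70 → break 7 (new)  [load 70/130]
  40 → break 2  [load 130/130]
  30 → break 1  [load 130/130]
  30 → break 3  [load 120/130]
  30 → break 4  [load 120/130]
  20 → break 5  [load 90/130]
  10 → break 3  [load 130/130]
  10 → break 4  [load 130/130]
7 commercial breaks opened.

7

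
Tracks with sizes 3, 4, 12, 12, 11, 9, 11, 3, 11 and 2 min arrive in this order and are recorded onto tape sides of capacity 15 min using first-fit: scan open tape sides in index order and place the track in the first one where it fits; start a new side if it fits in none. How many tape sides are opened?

7

  3 → side 1 (new)  [load 3/15]
  4 → side 1  [load 7/15]
  12 → side 2 (new)  [load 12/15]
  12 → side 3 (new)  [load 12/15]
  11 → side 4 (new)  [load 11/15]
  9 → side 5 (new)  [load 9/15]
  11 → side 6 (new)  [load 11/15]
  3 → side 1  [load 10/15]
  11 → side 7 (new)  [load 11/15]
  2 → side 1  [load 12/15]
7 tape sides opened.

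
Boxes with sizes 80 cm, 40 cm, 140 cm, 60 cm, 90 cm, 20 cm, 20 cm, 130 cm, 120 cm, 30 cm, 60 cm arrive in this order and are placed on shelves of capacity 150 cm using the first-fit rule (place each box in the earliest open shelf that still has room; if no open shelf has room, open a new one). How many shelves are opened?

6

  80 → shelf 1 (new)  [load 80/150]
  40 → shelf 1  [load 120/150]
  140 → shelf 2 (new)  [load 140/150]
  60 → shelf 3 (new)  [load 60/150]
  90 → shelf 3  [load 150/150]
  20 → shelf 1  [load 140/150]
  20 → shelf 4 (new)  [load 20/150]
  130 → shelf 4  [load 150/150]
  120 → shelf 5 (new)  [load 120/150]
  30 → shelf 5  [load 150/150]
  60 → shelf 6 (new)  [load 60/150]
6 shelves opened.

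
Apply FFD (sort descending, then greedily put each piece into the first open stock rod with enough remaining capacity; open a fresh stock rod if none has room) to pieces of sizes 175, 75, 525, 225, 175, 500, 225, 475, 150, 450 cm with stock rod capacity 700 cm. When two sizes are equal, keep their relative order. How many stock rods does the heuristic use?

Sorted descending: 525, 500, 475, 450, 225, 225, 175, 175, 150, 75.
  525 → stock rod 1 (new)  [load 525/700]
  500 → stock rod 2 (new)  [load 500/700]
  475 → stock rod 3 (new)  [load 475/700]
  450 → stock rod 4 (new)  [load 450/700]
  225 → stock rod 3  [load 700/700]
  225 → stock rod 4  [load 675/700]
  175 → stock rod 1  [load 700/700]
  175 → stock rod 2  [load 675/700]
  150 → stock rod 5 (new)  [load 150/700]
  75 → stock rod 5  [load 225/700]
5 stock rods opened.

5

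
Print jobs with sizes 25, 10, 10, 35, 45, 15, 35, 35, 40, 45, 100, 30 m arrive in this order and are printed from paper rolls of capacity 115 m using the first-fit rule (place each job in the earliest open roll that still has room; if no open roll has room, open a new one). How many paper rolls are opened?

4

  25 → roll 1 (new)  [load 25/115]
  10 → roll 1  [load 35/115]
  10 → roll 1  [load 45/115]
  35 → roll 1  [load 80/115]
  45 → roll 2 (new)  [load 45/115]
  15 → roll 1  [load 95/115]
  35 → roll 2  [load 80/115]
  35 → roll 2  [load 115/115]
  40 → roll 3 (new)  [load 40/115]
  45 → roll 3  [load 85/115]
  100 → roll 4 (new)  [load 100/115]
  30 → roll 3  [load 115/115]
4 paper rolls opened.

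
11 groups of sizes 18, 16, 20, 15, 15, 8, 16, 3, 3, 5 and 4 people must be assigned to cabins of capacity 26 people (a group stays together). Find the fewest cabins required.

Total = 20 + 18 + 16 + 16 + 15 + 15 + 8 + 5 + 4 + 3 + 3 = 123 people.
Lower bound: ⌈123/26⌉ = 5 cabins.
Also, 6 groups each exceed 13 people, and no two of those can share a cabin, so at least 6 cabins are needed.
A packing using 6 cabins:
  cabin 1: 20 + 5 = 25
  cabin 2: 18 + 8 = 26
  cabin 3: 16 + 4 + 3 + 3 = 26
  cabin 4: 16 = 16
  cabin 5: 15 = 15
  cabin 6: 15 = 15
This matches the lower bound, so 6 is optimal.

6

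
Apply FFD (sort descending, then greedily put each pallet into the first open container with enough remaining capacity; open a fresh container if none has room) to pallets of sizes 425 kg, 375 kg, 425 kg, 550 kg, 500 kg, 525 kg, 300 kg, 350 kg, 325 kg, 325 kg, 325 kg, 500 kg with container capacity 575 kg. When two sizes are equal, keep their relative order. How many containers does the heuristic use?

Sorted descending: 550, 525, 500, 500, 425, 425, 375, 350, 325, 325, 325, 300.
  550 → container 1 (new)  [load 550/575]
  525 → container 2 (new)  [load 525/575]
  500 → container 3 (new)  [load 500/575]
  500 → container 4 (new)  [load 500/575]
  425 → container 5 (new)  [load 425/575]
  425 → container 6 (new)  [load 425/575]
  375 → container 7 (new)  [load 375/575]
  350 → container 8 (new)  [load 350/575]
  325 → container 9 (new)  [load 325/575]
  325 → container 10 (new)  [load 325/575]
  325 → container 11 (new)  [load 325/575]
  300 → container 12 (new)  [load 300/575]
12 containers opened.

12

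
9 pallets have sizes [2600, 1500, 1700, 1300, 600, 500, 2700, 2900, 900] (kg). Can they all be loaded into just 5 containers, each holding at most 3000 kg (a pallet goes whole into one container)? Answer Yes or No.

Total = 14700 kg; ⌈14700/3000⌉ = 5.
The bound of 5 does not rule out 5, but exhaustive search shows no assignment into 5 containers of capacity 3000 kg exists — the minimum is 6.

No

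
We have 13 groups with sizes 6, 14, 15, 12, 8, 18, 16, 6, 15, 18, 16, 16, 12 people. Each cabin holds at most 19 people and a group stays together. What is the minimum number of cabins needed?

11

Total = 18 + 18 + 16 + 16 + 16 + 15 + 15 + 14 + 12 + 12 + 8 + 6 + 6 = 172 people.
Lower bound: ⌈172/19⌉ = 10 cabins.
A packing using 11 cabins:
  cabin 1: 18 = 18
  cabin 2: 18 = 18
  cabin 3: 16 = 16
  cabin 4: 16 = 16
  cabin 5: 16 = 16
  cabin 6: 15 = 15
  cabin 7: 15 = 15
  cabin 8: 14 = 14
  cabin 9: 12 + 6 = 18
  cabin 10: 12 + 6 = 18
  cabin 11: 8 = 8
No arrangement into 10 cabins stays within capacity, so 11 is optimal.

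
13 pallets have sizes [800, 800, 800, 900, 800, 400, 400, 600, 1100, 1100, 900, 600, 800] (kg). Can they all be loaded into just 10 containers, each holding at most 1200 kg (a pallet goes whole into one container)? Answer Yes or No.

A valid assignment using 10 containers:
  container 1: 1100 = 1100
  container 2: 1100 = 1100
  container 3: 900 = 900
  container 4: 900 = 900
  container 5: 800 + 400 = 1200
  container 6: 800 + 400 = 1200
  container 7: 800 = 800
  container 8: 800 = 800
  container 9: 800 = 800
  container 10: 600 + 600 = 1200
Every load is within 1200 kg, so 10 containers suffice.

Yes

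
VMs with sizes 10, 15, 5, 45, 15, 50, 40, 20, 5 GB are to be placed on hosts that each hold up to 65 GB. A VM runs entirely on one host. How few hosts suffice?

4

Total = 50 + 45 + 40 + 20 + 15 + 15 + 10 + 5 + 5 = 205 GB.
Lower bound: ⌈205/65⌉ = 4 hosts.
A packing using 4 hosts:
  host 1: 50 + 15 = 65
  host 2: 45 + 20 = 65
  host 3: 40 + 15 + 10 = 65
  host 4: 5 + 5 = 10
This matches the lower bound, so 4 is optimal.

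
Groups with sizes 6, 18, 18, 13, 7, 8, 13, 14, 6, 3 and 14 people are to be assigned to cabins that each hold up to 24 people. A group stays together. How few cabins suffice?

6

Total = 18 + 18 + 14 + 14 + 13 + 13 + 8 + 7 + 6 + 6 + 3 = 120 people.
Lower bound: ⌈120/24⌉ = 5 cabins.
Also, 6 groups each exceed 12 people, and no two of those can share a cabin, so at least 6 cabins are needed.
A packing using 6 cabins:
  cabin 1: 18 + 6 = 24
  cabin 2: 18 + 6 = 24
  cabin 3: 14 + 8 = 22
  cabin 4: 14 + 7 + 3 = 24
  cabin 5: 13 = 13
  cabin 6: 13 = 13
This matches the lower bound, so 6 is optimal.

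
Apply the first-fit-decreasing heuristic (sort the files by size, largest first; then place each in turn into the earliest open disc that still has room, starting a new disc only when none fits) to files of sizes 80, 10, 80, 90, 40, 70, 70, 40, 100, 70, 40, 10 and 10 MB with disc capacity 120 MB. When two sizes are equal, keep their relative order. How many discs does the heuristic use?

Sorted descending: 100, 90, 80, 80, 70, 70, 70, 40, 40, 40, 10, 10, 10.
  100 → disc 1 (new)  [load 100/120]
  90 → disc 2 (new)  [load 90/120]
  80 → disc 3 (new)  [load 80/120]
  80 → disc 4 (new)  [load 80/120]
  70 → disc 5 (new)  [load 70/120]
  70 → disc 6 (new)  [load 70/120]
  70 → disc 7 (new)  [load 70/120]
  40 → disc 3  [load 120/120]
  40 → disc 4  [load 120/120]
  40 → disc 5  [load 110/120]
  10 → disc 1  [load 110/120]
  10 → disc 1  [load 120/120]
  10 → disc 2  [load 100/120]
7 discs opened.

7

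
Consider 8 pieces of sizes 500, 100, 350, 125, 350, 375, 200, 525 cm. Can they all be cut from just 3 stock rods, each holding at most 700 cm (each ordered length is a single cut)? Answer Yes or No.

Total = 2525 cm; ⌈2525/700⌉ = 4.
At least 4 stock rods are required, but only 3 are allowed.

No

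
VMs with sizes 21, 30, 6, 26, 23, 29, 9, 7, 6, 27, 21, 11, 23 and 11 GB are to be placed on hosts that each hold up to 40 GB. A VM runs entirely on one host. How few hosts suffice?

Total = 30 + 29 + 27 + 26 + 23 + 23 + 21 + 21 + 11 + 11 + 9 + 7 + 6 + 6 = 250 GB.
Lower bound: ⌈250/40⌉ = 7 hosts.
Also, 8 VMs each exceed 20 GB, and no two of those can share a host, so at least 8 hosts are needed.
A packing using 8 hosts:
  host 1: 30 + 9 = 39
  host 2: 29 + 11 = 40
  host 3: 27 + 11 = 38
  host 4: 26 + 7 + 6 = 39
  host 5: 23 + 6 = 29
  host 6: 23 = 23
  host 7: 21 = 21
  host 8: 21 = 21
This matches the lower bound, so 8 is optimal.

8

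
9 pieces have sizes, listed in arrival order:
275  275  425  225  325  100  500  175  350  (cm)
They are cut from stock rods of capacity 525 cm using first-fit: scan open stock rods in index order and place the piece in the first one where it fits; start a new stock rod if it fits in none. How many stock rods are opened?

  275 → stock rod 1 (new)  [load 275/525]
  275 → stock rod 2 (new)  [load 275/525]
  425 → stock rod 3 (new)  [load 425/525]
  225 → stock rod 1  [load 500/525]
  325 → stock rod 4 (new)  [load 325/525]
  100 → stock rod 2  [load 375/525]
  500 → stock rod 5 (new)  [load 500/525]
  175 → stock rod 4  [load 500/525]
  350 → stock rod 6 (new)  [load 350/525]
6 stock rods opened.

6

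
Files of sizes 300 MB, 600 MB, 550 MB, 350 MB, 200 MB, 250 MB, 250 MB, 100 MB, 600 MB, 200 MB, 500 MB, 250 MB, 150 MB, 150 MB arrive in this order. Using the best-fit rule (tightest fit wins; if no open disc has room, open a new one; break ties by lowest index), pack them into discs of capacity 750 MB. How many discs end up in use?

6

  300 → disc 1 (new)  [load 300/750]
  600 → disc 2 (new)  [load 600/750]
  550 → disc 3 (new)  [load 550/750]
  350 → disc 1  [load 650/750]
  200 → disc 3  [load 750/750]
  250 → disc 4 (new)  [load 250/750]
  250 → disc 4  [load 500/750]
  100 → disc 1  [load 750/750]
  600 → disc 5 (new)  [load 600/750]
  200 → disc 4  [load 700/750]
  500 → disc 6 (new)  [load 500/750]
  250 → disc 6  [load 750/750]
  150 → disc 2  [load 750/750]
  150 → disc 5  [load 750/750]
6 discs opened.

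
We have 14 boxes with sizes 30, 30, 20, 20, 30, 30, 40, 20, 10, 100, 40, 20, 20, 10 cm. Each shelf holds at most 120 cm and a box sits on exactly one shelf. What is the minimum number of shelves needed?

Total = 100 + 40 + 40 + 30 + 30 + 30 + 30 + 20 + 20 + 20 + 20 + 20 + 10 + 10 = 420 cm.
Lower bound: ⌈420/120⌉ = 4 shelves.
A packing using 4 shelves:
  shelf 1: 100 + 20 = 120
  shelf 2: 40 + 40 + 30 + 10 = 120
  shelf 3: 30 + 30 + 30 + 20 + 10 = 120
  shelf 4: 20 + 20 + 20 = 60
This matches the lower bound, so 4 is optimal.

4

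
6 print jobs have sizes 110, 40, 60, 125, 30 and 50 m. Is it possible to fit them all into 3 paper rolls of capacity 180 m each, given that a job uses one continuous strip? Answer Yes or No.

Yes

A valid assignment using 3 paper rolls:
  roll 1: 125 + 50 = 175
  roll 2: 110 + 60 = 170
  roll 3: 40 + 30 = 70
Every load is within 180 m, so 3 paper rolls suffice.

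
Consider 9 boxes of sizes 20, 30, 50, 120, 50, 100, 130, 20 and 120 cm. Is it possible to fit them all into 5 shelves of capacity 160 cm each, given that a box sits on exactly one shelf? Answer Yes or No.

A valid assignment using 5 shelves:
  shelf 1: 130 + 30 = 160
  shelf 2: 120 + 20 + 20 = 160
  shelf 3: 120 = 120
  shelf 4: 100 + 50 = 150
  shelf 5: 50 = 50
Every load is within 160 cm, so 5 shelves suffice.

Yes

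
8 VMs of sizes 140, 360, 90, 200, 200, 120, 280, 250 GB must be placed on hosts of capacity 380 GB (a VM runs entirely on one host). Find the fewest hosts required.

5

Total = 360 + 280 + 250 + 200 + 200 + 140 + 120 + 90 = 1640 GB.
Lower bound: ⌈1640/380⌉ = 5 hosts.
A packing using 5 hosts:
  host 1: 360 = 360
  host 2: 280 + 90 = 370
  host 3: 250 + 120 = 370
  host 4: 200 + 140 = 340
  host 5: 200 = 200
This matches the lower bound, so 5 is optimal.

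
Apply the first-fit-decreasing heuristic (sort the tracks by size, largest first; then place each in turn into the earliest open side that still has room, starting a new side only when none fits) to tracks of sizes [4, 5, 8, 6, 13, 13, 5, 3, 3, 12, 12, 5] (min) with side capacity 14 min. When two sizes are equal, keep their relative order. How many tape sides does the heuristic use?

7

Sorted descending: 13, 13, 12, 12, 8, 6, 5, 5, 5, 4, 3, 3.
  13 → side 1 (new)  [load 13/14]
  13 → side 2 (new)  [load 13/14]
  12 → side 3 (new)  [load 12/14]
  12 → side 4 (new)  [load 12/14]
  8 → side 5 (new)  [load 8/14]
  6 → side 5  [load 14/14]
  5 → side 6 (new)  [load 5/14]
  5 → side 6  [load 10/14]
  5 → side 7 (new)  [load 5/14]
  4 → side 6  [load 14/14]
  3 → side 7  [load 8/14]
  3 → side 7  [load 11/14]
7 tape sides opened.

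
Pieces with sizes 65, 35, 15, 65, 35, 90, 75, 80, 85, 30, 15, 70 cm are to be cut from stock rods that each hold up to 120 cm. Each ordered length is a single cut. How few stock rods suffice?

Total = 90 + 85 + 80 + 75 + 70 + 65 + 65 + 35 + 35 + 30 + 15 + 15 = 660 cm.
Lower bound: ⌈660/120⌉ = 6 stock rods.
Also, 7 pieces each exceed 60 cm, and no two of those can share a stock rod, so at least 7 stock rods are needed.
A packing using 7 stock rods:
  stock rod 1: 90 + 30 = 120
  stock rod 2: 85 + 35 = 120
  stock rod 3: 80 + 35 = 115
  stock rod 4: 75 + 15 + 15 = 105
  stock rod 5: 70 = 70
  stock rod 6: 65 = 65
  stock rod 7: 65 = 65
This matches the lower bound, so 7 is optimal.

7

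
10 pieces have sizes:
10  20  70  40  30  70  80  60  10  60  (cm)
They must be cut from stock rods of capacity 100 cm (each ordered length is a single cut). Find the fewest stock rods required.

Total = 80 + 70 + 70 + 60 + 60 + 40 + 30 + 20 + 10 + 10 = 450 cm.
Lower bound: ⌈450/100⌉ = 5 stock rods.
A packing using 5 stock rods:
  stock rod 1: 80 + 20 = 100
  stock rod 2: 70 + 30 = 100
  stock rod 3: 70 + 10 + 10 = 90
  stock rod 4: 60 + 40 = 100
  stock rod 5: 60 = 60
This matches the lower bound, so 5 is optimal.

5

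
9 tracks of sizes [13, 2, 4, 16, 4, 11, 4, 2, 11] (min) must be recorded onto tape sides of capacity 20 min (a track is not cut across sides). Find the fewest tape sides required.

4

Total = 16 + 13 + 11 + 11 + 4 + 4 + 4 + 2 + 2 = 67 min.
Lower bound: ⌈67/20⌉ = 4 tape sides.
A packing using 4 tape sides:
  side 1: 16 + 4 = 20
  side 2: 13 + 4 + 2 = 19
  side 3: 11 + 4 + 2 = 17
  side 4: 11 = 11
This matches the lower bound, so 4 is optimal.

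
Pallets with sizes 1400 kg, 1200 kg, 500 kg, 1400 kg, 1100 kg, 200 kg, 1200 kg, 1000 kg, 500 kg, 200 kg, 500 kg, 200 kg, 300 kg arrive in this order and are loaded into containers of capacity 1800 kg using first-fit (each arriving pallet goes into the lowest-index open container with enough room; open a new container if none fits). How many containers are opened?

6

  1400 → container 1 (new)  [load 1400/1800]
  1200 → container 2 (new)  [load 1200/1800]
  500 → container 2  [load 1700/1800]
  1400 → container 3 (new)  [load 1400/1800]
  1100 → container 4 (new)  [load 1100/1800]
  200 → container 1  [load 1600/1800]
  1200 → container 5 (new)  [load 1200/1800]
  1000 → container 6 (new)  [load 1000/1800]
  500 → container 4  [load 1600/1800]
  200 → container 1  [load 1800/1800]
  500 → container 5  [load 1700/1800]
  200 → container 3  [load 1600/1800]
  300 → container 6  [load 1300/1800]
6 containers opened.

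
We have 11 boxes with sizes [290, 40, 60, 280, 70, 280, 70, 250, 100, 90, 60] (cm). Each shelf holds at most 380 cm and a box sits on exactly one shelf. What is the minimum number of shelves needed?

Total = 290 + 280 + 280 + 250 + 100 + 90 + 70 + 70 + 60 + 60 + 40 = 1590 cm.
Lower bound: ⌈1590/380⌉ = 5 shelves.
A packing using 5 shelves:
  shelf 1: 290 + 90 = 380
  shelf 2: 280 + 100 = 380
  shelf 3: 280 + 70 = 350
  shelf 4: 250 + 70 + 60 = 380
  shelf 5: 60 + 40 = 100
This matches the lower bound, so 5 is optimal.

5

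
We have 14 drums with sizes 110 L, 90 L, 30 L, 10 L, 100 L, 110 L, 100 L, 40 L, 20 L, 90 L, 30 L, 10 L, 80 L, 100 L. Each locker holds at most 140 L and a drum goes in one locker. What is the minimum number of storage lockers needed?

Total = 110 + 110 + 100 + 100 + 100 + 90 + 90 + 80 + 40 + 30 + 30 + 20 + 10 + 10 = 920 L.
Lower bound: ⌈920/140⌉ = 7 storage lockers.
Also, 8 drums each exceed 70 L, and no two of those can share a locker, so at least 8 storage lockers are needed.
A packing using 8 storage lockers:
  locker 1: 110 + 30 = 140
  locker 2: 110 + 30 = 140
  locker 3: 100 + 40 = 140
  locker 4: 100 + 20 + 10 + 10 = 140
  locker 5: 100 = 100
  locker 6: 90 = 90
  locker 7: 90 = 90
  locker 8: 80 = 80
This matches the lower bound, so 8 is optimal.

8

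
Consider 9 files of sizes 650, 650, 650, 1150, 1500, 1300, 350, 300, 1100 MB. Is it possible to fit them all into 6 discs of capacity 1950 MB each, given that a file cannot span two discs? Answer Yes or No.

Yes

A valid assignment using 5 discs:
  disc 1: 1500 + 350 = 1850
  disc 2: 1300 + 650 = 1950
  disc 3: 1150 + 650 = 1800
  disc 4: 1100 + 650 = 1750
  disc 5: 300 = 300
That uses only 5 ≤ 6, so 6 discs are enough.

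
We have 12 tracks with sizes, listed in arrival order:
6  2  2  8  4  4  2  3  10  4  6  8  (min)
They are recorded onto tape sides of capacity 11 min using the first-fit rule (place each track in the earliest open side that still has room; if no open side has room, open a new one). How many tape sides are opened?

  6 → side 1 (new)  [load 6/11]
  2 → side 1  [load 8/11]
  2 → side 1  [load 10/11]
  8 → side 2 (new)  [load 8/11]
  4 → side 3 (new)  [load 4/11]
  4 → side 3  [load 8/11]
  2 → side 2  [load 10/11]
  3 → side 3  [load 11/11]
  10 → side 4 (new)  [load 10/11]
  4 → side 5 (new)  [load 4/11]
  6 → side 5  [load 10/11]
  8 → side 6 (new)  [load 8/11]
6 tape sides opened.

6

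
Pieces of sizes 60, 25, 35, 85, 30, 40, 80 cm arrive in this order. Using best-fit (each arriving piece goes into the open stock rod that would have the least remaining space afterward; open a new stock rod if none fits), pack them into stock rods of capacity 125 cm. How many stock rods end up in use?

  60 → stock rod 1 (new)  [load 60/125]
  25 → stock rod 1  [load 85/125]
  35 → stock rod 1  [load 120/125]
  85 → stock rod 2 (new)  [load 85/125]
  30 → stock rod 2  [load 115/125]
  40 → stock rod 3 (new)  [load 40/125]
  80 → stock rod 3  [load 120/125]
3 stock rods opened.

3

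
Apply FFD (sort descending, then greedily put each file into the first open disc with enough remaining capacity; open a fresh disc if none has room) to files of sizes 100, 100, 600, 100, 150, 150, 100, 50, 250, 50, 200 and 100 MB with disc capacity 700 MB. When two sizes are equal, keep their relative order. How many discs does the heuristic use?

Sorted descending: 600, 250, 200, 150, 150, 100, 100, 100, 100, 100, 50, 50.
  600 → disc 1 (new)  [load 600/700]
  250 → disc 2 (new)  [load 250/700]
  200 → disc 2  [load 450/700]
  150 → disc 2  [load 600/700]
  150 → disc 3 (new)  [load 150/700]
  100 → disc 1  [load 700/700]
  100 → disc 2  [load 700/700]
  100 → disc 3  [load 250/700]
  100 → disc 3  [load 350/700]
  100 → disc 3  [load 450/700]
  50 → disc 3  [load 500/700]
  50 → disc 3  [load 550/700]
3 discs opened.

3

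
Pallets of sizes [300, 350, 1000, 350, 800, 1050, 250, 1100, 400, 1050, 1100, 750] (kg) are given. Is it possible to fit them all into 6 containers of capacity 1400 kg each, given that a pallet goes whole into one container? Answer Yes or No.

No

Total = 8500 kg; ⌈8500/1400⌉ = 7.
At least 7 containers are required, but only 6 are allowed.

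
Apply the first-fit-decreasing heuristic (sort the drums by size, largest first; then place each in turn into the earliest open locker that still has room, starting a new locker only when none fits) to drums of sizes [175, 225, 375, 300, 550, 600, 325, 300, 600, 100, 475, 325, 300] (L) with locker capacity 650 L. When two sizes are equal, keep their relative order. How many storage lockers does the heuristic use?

8

Sorted descending: 600, 600, 550, 475, 375, 325, 325, 300, 300, 300, 225, 175, 100.
  600 → locker 1 (new)  [load 600/650]
  600 → locker 2 (new)  [load 600/650]
  550 → locker 3 (new)  [load 550/650]
  475 → locker 4 (new)  [load 475/650]
  375 → locker 5 (new)  [load 375/650]
  325 → locker 6 (new)  [load 325/650]
  325 → locker 6  [load 650/650]
  300 → locker 7 (new)  [load 300/650]
  300 → locker 7  [load 600/650]
  300 → locker 8 (new)  [load 300/650]
  225 → locker 5  [load 600/650]
  175 → locker 4  [load 650/650]
  100 → locker 3  [load 650/650]
8 storage lockers opened.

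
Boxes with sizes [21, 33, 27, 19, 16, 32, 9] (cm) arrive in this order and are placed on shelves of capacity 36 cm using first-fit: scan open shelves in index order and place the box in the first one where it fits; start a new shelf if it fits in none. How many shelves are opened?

5

  21 → shelf 1 (new)  [load 21/36]
  33 → shelf 2 (new)  [load 33/36]
  27 → shelf 3 (new)  [load 27/36]
  19 → shelf 4 (new)  [load 19/36]
  16 → shelf 4  [load 35/36]
  32 → shelf 5 (new)  [load 32/36]
  9 → shelf 1  [load 30/36]
5 shelves opened.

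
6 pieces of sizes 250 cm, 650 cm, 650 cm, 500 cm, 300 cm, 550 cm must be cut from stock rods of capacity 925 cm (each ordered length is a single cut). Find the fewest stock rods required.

Total = 650 + 650 + 550 + 500 + 300 + 250 = 2900 cm.
Lower bound: ⌈2900/925⌉ = 4 stock rods.
A packing using 4 stock rods:
  stock rod 1: 650 + 250 = 900
  stock rod 2: 650 = 650
  stock rod 3: 550 + 300 = 850
  stock rod 4: 500 = 500
This matches the lower bound, so 4 is optimal.

4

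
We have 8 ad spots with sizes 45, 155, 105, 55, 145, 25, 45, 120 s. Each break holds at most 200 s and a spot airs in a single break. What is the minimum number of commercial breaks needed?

Total = 155 + 145 + 120 + 105 + 55 + 45 + 45 + 25 = 695 s.
Lower bound: ⌈695/200⌉ = 4 commercial breaks.
A packing using 4 commercial breaks:
  break 1: 155 + 45 = 200
  break 2: 145 + 55 = 200
  break 3: 120 + 45 + 25 = 190
  break 4: 105 = 105
This matches the lower bound, so 4 is optimal.

4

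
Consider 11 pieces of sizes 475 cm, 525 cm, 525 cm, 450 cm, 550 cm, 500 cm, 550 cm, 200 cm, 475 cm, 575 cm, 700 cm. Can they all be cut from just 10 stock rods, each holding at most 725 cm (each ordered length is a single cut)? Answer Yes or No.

Yes

A valid assignment using 10 stock rods:
  stock rod 1: 700 = 700
  stock rod 2: 575 = 575
  stock rod 3: 550 = 550
  stock rod 4: 550 = 550
  stock rod 5: 525 + 200 = 725
  stock rod 6: 525 = 525
  stock rod 7: 500 = 500
  stock rod 8: 475 = 475
  stock rod 9: 475 = 475
  stock rod 10: 450 = 450
Every load is within 725 cm, so 10 stock rods suffice.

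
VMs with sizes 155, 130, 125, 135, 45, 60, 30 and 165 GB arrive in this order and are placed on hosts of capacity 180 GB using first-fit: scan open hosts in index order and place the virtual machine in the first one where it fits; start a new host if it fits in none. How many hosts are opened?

  155 → host 1 (new)  [load 155/180]
  130 → host 2 (new)  [load 130/180]
  125 → host 3 (new)  [load 125/180]
  135 → host 4 (new)  [load 135/180]
  45 → host 2  [load 175/180]
  60 → host 5 (new)  [load 60/180]
  30 → host 3  [load 155/180]
  165 → host 6 (new)  [load 165/180]
6 hosts opened.

6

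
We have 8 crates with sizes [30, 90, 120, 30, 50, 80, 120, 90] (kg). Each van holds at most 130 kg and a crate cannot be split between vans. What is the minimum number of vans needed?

Total = 120 + 120 + 90 + 90 + 80 + 50 + 30 + 30 = 610 kg.
Lower bound: ⌈610/130⌉ = 5 vans.
A packing using 5 vans:
  van 1: 120 = 120
  van 2: 120 = 120
  van 3: 90 + 30 = 120
  van 4: 90 + 30 = 120
  van 5: 80 + 50 = 130
This matches the lower bound, so 5 is optimal.

5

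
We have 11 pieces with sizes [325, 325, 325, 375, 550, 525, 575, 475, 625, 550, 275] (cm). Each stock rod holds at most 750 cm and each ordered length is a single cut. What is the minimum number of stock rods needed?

Total = 625 + 575 + 550 + 550 + 525 + 475 + 375 + 325 + 325 + 325 + 275 = 4925 cm.
Lower bound: ⌈4925/750⌉ = 7 stock rods.
A packing using 8 stock rods:
  stock rod 1: 625 = 625
  stock rod 2: 575 = 575
  stock rod 3: 550 = 550
  stock rod 4: 550 = 550
  stock rod 5: 525 = 525
  stock rod 6: 475 + 275 = 750
  stock rod 7: 375 + 325 = 700
  stock rod 8: 325 + 325 = 650
No arrangement into 7 stock rods stays within capacity, so 8 is optimal.

8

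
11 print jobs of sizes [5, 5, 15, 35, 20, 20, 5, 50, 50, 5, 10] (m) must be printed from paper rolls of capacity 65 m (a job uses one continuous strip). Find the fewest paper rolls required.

Total = 50 + 50 + 35 + 20 + 20 + 15 + 10 + 5 + 5 + 5 + 5 = 220 m.
Lower bound: ⌈220/65⌉ = 4 paper rolls.
A packing using 4 paper rolls:
  roll 1: 50 + 15 = 65
  roll 2: 50 + 10 + 5 = 65
  roll 3: 35 + 20 + 5 + 5 = 65
  roll 4: 20 + 5 = 25
This matches the lower bound, so 4 is optimal.

4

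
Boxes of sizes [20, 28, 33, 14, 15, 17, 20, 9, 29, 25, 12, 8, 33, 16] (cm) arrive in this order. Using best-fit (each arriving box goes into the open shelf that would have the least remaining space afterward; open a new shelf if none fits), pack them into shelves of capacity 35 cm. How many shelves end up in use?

  20 → shelf 1 (new)  [load 20/35]
  28 → shelf 2 (new)  [load 28/35]
  33 → shelf 3 (new)  [load 33/35]
  14 → shelf 1  [load 34/35]
  15 → shelf 4 (new)  [load 15/35]
  17 → shelf 4  [load 32/35]
  20 → shelf 5 (new)  [load 20/35]
  9 → shelf 5  [load 29/35]
  29 → shelf 6 (new)  [load 29/35]
  25 → shelf 7 (new)  [load 25/35]
  12 → shelf 8 (new)  [load 12/35]
  8 → shelf 7  [load 33/35]
  33 → shelf 9 (new)  [load 33/35]
  16 → shelf 8  [load 28/35]
9 shelves opened.

9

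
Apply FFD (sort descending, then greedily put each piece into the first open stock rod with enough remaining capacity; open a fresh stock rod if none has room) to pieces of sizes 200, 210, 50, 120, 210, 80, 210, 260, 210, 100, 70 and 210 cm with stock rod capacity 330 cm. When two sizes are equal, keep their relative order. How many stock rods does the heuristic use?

Sorted descending: 260, 210, 210, 210, 210, 210, 200, 120, 100, 80, 70, 50.
  260 → stock rod 1 (new)  [load 260/330]
  210 → stock rod 2 (new)  [load 210/330]
  210 → stock rod 3 (new)  [load 210/330]
  210 → stock rod 4 (new)  [load 210/330]
  210 → stock rod 5 (new)  [load 210/330]
  210 → stock rod 6 (new)  [load 210/330]
  200 → stock rod 7 (new)  [load 200/330]
  120 → stock rod 2  [load 330/330]
  100 → stock rod 3  [load 310/330]
  80 → stock rod 4  [load 290/330]
  70 → stock rod 1  [load 330/330]
  50 → stock rod 5  [load 260/330]
7 stock rods opened.

7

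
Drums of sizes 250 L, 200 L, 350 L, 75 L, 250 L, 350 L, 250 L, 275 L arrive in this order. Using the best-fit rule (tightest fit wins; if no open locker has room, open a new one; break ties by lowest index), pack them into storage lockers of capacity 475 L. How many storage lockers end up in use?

6

  250 → locker 1 (new)  [load 250/475]
  200 → locker 1  [load 450/475]
  350 → locker 2 (new)  [load 350/475]
  75 → locker 2  [load 425/475]
  250 → locker 3 (new)  [load 250/475]
  350 → locker 4 (new)  [load 350/475]
  250 → locker 5 (new)  [load 250/475]
  275 → locker 6 (new)  [load 275/475]
6 storage lockers opened.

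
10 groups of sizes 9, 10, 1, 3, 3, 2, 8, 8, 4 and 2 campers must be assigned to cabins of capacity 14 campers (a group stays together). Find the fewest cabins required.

Total = 10 + 9 + 8 + 8 + 4 + 3 + 3 + 2 + 2 + 1 = 50 campers.
Lower bound: ⌈50/14⌉ = 4 cabins.
A packing using 4 cabins:
  cabin 1: 10 + 4 = 14
  cabin 2: 9 + 3 + 2 = 14
  cabin 3: 8 + 3 + 2 + 1 = 14
  cabin 4: 8 = 8
This matches the lower bound, so 4 is optimal.

4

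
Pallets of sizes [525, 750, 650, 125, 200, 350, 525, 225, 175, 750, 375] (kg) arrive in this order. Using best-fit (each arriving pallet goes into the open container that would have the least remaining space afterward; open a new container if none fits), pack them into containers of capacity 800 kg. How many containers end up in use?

7

  525 → container 1 (new)  [load 525/800]
  750 → container 2 (new)  [load 750/800]
  650 → container 3 (new)  [load 650/800]
  125 → container 3  [load 775/800]
  200 → container 1  [load 725/800]
  350 → container 4 (new)  [load 350/800]
  525 → container 5 (new)  [load 525/800]
  225 → container 5  [load 750/800]
  175 → container 4  [load 525/800]
  750 → container 6 (new)  [load 750/800]
  375 → container 7 (new)  [load 375/800]
7 containers opened.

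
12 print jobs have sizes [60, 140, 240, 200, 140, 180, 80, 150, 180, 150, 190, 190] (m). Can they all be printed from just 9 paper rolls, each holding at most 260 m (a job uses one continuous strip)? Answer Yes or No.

Total = 1900 m; ⌈1900/260⌉ = 8.
10 print jobs each exceed half the capacity and cannot share a roll, forcing at least 10 paper rolls.
At least 10 paper rolls are required, but only 9 are allowed.

No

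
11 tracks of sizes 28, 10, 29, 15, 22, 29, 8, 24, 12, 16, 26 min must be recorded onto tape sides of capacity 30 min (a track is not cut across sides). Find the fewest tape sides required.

8

Total = 29 + 29 + 28 + 26 + 24 + 22 + 16 + 15 + 12 + 10 + 8 = 219 min.
Lower bound: ⌈219/30⌉ = 8 tape sides.
A packing using 8 tape sides:
  side 1: 29 = 29
  side 2: 29 = 29
  side 3: 28 = 28
  side 4: 26 = 26
  side 5: 24 = 24
  side 6: 22 + 8 = 30
  side 7: 16 + 12 = 28
  side 8: 15 + 10 = 25
This matches the lower bound, so 8 is optimal.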